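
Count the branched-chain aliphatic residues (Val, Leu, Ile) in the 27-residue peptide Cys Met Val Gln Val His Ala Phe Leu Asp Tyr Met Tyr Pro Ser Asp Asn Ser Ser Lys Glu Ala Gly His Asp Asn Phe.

3

Matching residues: Val3, Val5, Leu9.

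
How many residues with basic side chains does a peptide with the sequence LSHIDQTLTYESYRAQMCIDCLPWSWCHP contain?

3

K, R, and H are the three residues with basic side chains (ε-amine, guanidinium, and imidazole respectively).
Matching residues: H3, R14, H28.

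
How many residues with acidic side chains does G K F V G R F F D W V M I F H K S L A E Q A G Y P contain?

2

Only D (aspartate) and E (glutamate) carry a side-chain carboxylic acid.
Matching residues: D9, E20.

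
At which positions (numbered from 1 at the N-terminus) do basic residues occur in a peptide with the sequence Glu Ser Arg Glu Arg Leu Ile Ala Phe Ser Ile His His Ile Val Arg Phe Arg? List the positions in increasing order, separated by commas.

3, 5, 12, 13, 16, 18

Lysine (K), arginine (R), and histidine (H) have basic, nitrogen-containing side chains.
Matching residues: Arg3, Arg5, His12, His13, Arg16, Arg18.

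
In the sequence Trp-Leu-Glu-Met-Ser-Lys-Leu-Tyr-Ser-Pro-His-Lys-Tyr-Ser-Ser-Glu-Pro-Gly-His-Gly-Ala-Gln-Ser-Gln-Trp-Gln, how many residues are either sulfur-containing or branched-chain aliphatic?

3

Sulfur-containing: C, M. Branched-chain aliphatic: I, L, V.
Sulfur-containing residues here: Met4 (1).
Branched-chain aliphatic residues here: Leu2, Leu7 (2).
The two groups share no amino acid, so total = 1 + 2 = 3.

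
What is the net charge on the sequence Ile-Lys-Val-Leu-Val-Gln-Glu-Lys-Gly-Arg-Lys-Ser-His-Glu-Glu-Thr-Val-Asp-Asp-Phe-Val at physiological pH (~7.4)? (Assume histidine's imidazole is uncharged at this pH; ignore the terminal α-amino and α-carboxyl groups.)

-1

The side chains ionized at physiological pH are Lys/Arg (+1) and Asp/Glu (−1); with His treated as neutral, nothing else contributes.
Positive (K, R): Lys2, Lys8, Arg10, Lys11 → +4.
Negative (D, E): Glu7, Glu14, Glu15, Asp18, Asp19 → −5.
Net charge = (+4) + (−5) = −1.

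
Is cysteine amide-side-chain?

Asparagine (N) and glutamine (Q) have uncharged amide side chains.
Cysteine is not in this group.

No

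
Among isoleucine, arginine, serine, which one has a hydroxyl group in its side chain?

S, T, and Y are the three residues with a side-chain hydroxyl.
Of the listed options, only serine belongs to this group.

serine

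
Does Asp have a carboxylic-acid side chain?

The acidic residues are Asp (D) and Glu (E), whose side chains end in a carboxylate group.
Aspartate is in this group.

Yes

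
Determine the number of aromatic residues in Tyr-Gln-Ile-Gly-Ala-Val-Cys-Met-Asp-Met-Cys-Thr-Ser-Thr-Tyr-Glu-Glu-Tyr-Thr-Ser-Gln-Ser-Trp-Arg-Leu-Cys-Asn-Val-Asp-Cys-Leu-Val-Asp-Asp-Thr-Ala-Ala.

4

Phenylalanine (F), tryptophan (W), and tyrosine (Y) have aromatic ring side chains.
Matching residues: Tyr1, Tyr15, Tyr18, Trp23.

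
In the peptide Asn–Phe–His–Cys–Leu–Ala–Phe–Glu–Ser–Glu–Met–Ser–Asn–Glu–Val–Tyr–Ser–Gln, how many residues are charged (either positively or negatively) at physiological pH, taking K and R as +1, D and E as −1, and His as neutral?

Charged side chains at pH ~7.4: K, R (positive); D, E (negative).
Matching residues: Glu8, Glu10, Glu14.

3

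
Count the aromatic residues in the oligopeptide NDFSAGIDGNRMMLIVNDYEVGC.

The aromatic amino acids are Phe (F, benzyl), Trp (W, indole), and Tyr (Y, phenol).
Matching residues: F3, Y19.

2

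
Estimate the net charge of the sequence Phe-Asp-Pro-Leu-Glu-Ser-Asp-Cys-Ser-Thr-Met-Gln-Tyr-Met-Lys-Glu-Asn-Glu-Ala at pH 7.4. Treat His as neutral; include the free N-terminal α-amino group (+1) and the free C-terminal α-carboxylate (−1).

-4

At pH ~7.4 the Lys and Arg side chains are protonated (+1), the Asp and Glu side chains are deprotonated (−1), and with His taken as neutral all other side chains carry no charge.
Positive (K, R): Lys15 → +1.
Negative (D, E): Asp2, Glu5, Asp7, Glu16, Glu18 → −5.
The N-terminus (+1) and C-terminus (−1) cancel.
Net charge = (+1) + (−5) = −4.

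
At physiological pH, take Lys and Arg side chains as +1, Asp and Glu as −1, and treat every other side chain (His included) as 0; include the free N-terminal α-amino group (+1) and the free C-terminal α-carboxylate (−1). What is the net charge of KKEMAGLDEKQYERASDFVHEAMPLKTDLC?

Positive (K, R): K1, K2, K10, R14, K26 → +5.
Negative (D, E): E3, D8, E9, E13, D17, E21, D28 → −7.
The N-terminus (+1) and C-terminus (−1) cancel.
Net charge = (+5) + (−7) = −2.

-2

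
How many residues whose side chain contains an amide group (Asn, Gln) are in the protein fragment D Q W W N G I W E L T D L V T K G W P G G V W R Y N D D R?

Matching residues: Q2, N5, N26.

3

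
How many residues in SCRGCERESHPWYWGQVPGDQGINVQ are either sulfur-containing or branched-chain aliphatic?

Sulfur-containing: C, M. Branched-chain aliphatic: I, L, V.
Sulfur-containing residues here: C2, C5 (2).
Branched-chain aliphatic residues here: V17, I23, V25 (3).
The two groups share no amino acid, so total = 2 + 3 = 5.

5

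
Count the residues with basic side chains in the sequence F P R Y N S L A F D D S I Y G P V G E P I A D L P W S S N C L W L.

The basic amino acids are Lys (K), Arg (R), and His (H).
Matching residues: R3.

1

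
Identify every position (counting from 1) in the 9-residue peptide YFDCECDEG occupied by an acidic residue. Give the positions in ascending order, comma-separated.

3, 5, 7, 8

The acidic residues are Asp (D) and Glu (E), whose side chains end in a carboxylate group.
Matching residues: D3, E5, D7, E8.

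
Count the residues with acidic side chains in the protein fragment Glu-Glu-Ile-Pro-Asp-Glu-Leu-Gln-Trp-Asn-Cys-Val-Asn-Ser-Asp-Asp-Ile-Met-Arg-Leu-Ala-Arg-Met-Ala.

Aspartate (D) and glutamate (E) have carboxylic-acid side chains and are the acidic amino acids.
Matching residues: Glu1, Glu2, Asp5, Glu6, Asp15, Asp16.

6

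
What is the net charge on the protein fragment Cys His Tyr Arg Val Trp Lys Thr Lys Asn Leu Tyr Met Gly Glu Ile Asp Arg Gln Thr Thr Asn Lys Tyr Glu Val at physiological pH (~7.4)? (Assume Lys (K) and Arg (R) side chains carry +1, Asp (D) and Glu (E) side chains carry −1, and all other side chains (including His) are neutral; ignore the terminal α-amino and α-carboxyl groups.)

Positive (K, R): Arg4, Lys7, Lys9, Arg18, Lys23 → +5.
Negative (D, E): Glu15, Asp17, Glu25 → −3.
Net charge = (+5) + (−3) = +2.

+2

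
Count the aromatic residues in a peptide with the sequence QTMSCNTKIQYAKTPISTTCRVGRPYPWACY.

The aromatic amino acids are Phe (F, benzyl), Trp (W, indole), and Tyr (Y, phenol).
Matching residues: Y11, Y26, W28, Y31.

4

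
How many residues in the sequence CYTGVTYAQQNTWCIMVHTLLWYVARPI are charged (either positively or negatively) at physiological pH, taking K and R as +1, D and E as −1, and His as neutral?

Charged side chains at pH ~7.4: K, R (positive); D, E (negative).
Matching residues: R26.

1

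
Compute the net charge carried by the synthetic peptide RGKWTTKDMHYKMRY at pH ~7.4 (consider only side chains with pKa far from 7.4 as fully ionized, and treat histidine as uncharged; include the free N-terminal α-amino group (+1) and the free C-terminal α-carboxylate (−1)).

+4

Near pH 7.4, K and R contribute +1 each, D and E contribute −1 each, and every other side chain (His included, as stated) is uncharged.
Positive (K, R): R1, K3, K7, K12, R14 → +5.
Negative (D, E): D8 → −1.
The N-terminus (+1) and C-terminus (−1) cancel.
Net charge = (+5) + (−1) = +4.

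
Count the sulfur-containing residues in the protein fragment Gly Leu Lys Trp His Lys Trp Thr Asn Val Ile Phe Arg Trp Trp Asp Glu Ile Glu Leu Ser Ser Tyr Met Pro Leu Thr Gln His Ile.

Cysteine (C, thiol) and methionine (M, thioether) are the two sulfur-containing amino acids.
Matching residues: Met24.

1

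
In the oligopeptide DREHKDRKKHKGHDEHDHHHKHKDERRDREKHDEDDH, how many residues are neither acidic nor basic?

1

Acidic: D, E. Basic: K, R, H. All other residues are neither.
Matching residues: G12.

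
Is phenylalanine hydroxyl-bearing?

No

The –OH-bearing residues are Ser, Thr (aliphatic alcohols), and Tyr (phenol).
Phenylalanine is not in this group.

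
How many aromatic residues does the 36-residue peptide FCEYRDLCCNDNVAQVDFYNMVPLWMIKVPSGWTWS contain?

7

The aromatic amino acids are Phe (F, benzyl), Trp (W, indole), and Tyr (Y, phenol).
Matching residues: F1, Y4, F18, Y19, W25, W33, W35.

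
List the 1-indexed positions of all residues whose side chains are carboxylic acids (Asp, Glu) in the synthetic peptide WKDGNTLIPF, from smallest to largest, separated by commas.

Matching residues: D3.

3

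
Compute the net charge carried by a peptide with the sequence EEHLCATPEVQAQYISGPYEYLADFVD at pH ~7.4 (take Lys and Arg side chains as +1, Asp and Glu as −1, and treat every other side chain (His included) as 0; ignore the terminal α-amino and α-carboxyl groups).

Positive (K, R): none → +0.
Negative (D, E): E1, E2, E9, E20, D24, D27 → −6.
Net charge = (+0) + (−6) = −6.

-6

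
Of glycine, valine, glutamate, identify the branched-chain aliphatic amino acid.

Valine (V), leucine (L), and isoleucine (I) are the branched-chain amino acids.
Of the listed options, only valine belongs to this group.

valine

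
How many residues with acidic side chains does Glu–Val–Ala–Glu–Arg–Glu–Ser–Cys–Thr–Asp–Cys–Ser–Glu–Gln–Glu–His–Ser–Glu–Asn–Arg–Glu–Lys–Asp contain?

9

Only D (aspartate) and E (glutamate) carry a side-chain carboxylic acid.
Matching residues: Glu1, Glu4, Glu6, Asp10, Glu13, Glu15, Glu18, Glu21, Asp23.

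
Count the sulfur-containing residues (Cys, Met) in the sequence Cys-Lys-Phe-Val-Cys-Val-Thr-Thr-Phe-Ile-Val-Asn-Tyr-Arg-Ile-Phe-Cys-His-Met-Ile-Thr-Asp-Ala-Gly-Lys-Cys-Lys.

5

Matching residues: Cys1, Cys5, Cys17, Met19, Cys26.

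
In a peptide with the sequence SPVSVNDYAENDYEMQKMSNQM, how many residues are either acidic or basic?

5

Acidic: D, E. Basic: H, K, R.
Acidic residues here: D7, E10, D12, E14 (4).
Basic residues here: K17 (1).
The two groups share no amino acid, so total = 4 + 1 = 5.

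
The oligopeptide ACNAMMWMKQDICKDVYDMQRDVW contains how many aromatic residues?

F, W, and Y each carry an aromatic ring on the side chain.
Matching residues: W7, Y17, W24.

3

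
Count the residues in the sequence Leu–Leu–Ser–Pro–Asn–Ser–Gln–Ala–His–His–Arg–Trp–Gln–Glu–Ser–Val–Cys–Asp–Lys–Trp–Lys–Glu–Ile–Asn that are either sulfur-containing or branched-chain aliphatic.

Sulfur-containing: C, M. Branched-chain aliphatic: I, L, V.
Sulfur-containing residues here: Cys17 (1).
Branched-chain aliphatic residues here: Leu1, Leu2, Val16, Ile23 (4).
The two groups share no amino acid, so total = 1 + 4 = 5.

5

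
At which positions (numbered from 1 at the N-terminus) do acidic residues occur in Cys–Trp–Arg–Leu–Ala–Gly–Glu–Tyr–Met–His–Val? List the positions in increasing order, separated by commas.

7

Only D (aspartate) and E (glutamate) carry a side-chain carboxylic acid.
Matching residues: Glu7.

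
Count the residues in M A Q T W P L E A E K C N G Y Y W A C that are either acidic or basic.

Acidic: D, E. Basic: H, K, R.
Acidic residues here: E8, E10 (2).
Basic residues here: K11 (1).
The two groups share no amino acid, so total = 2 + 1 = 3.

3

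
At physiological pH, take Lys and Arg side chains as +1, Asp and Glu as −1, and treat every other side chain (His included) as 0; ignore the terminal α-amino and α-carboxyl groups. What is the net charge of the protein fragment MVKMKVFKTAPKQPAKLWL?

Positive (K, R): K3, K5, K8, K12, K16 → +5.
Negative (D, E): none → −0.
Net charge = (+5) + (−0) = +5.

+5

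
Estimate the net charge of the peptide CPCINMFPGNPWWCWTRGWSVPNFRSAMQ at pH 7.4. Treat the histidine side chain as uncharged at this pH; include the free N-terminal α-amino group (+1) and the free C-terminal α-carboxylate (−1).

Near pH 7.4, K and R contribute +1 each, D and E contribute −1 each, and every other side chain (His included, as stated) is uncharged.
Positive (K, R): R17, R25 → +2.
Negative (D, E): none → −0.
The N-terminus (+1) and C-terminus (−1) cancel.
Net charge = (+2) + (−0) = +2.

+2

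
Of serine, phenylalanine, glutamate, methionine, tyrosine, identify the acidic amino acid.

glutamate

The acidic residues are Asp (D) and Glu (E), whose side chains end in a carboxylate group.
Of the listed options, only glutamate belongs to this group.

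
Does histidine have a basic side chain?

K, R, and H are the three residues with basic side chains (ε-amine, guanidinium, and imidazole respectively).
Histidine is in this group.

Yes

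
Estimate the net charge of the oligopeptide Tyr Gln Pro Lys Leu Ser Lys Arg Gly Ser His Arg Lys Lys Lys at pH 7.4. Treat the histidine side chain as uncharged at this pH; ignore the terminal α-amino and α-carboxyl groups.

Near pH 7.4, K and R contribute +1 each, D and E contribute −1 each, and every other side chain (His included, as stated) is uncharged.
Positive (K, R): Lys4, Lys7, Arg8, Arg12, Lys13, Lys14, Lys15 → +7.
Negative (D, E): none → −0.
Net charge = (+7) + (−0) = +7.

+7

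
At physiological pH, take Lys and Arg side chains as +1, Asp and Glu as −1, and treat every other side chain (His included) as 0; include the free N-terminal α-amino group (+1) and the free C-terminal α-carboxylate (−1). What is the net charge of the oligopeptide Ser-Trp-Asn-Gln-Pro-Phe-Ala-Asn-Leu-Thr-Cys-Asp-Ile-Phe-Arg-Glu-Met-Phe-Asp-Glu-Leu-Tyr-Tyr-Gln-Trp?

Positive (K, R): Arg15 → +1.
Negative (D, E): Asp12, Glu16, Asp19, Glu20 → −4.
The N-terminus (+1) and C-terminus (−1) cancel.
Net charge = (+1) + (−4) = −3.

-3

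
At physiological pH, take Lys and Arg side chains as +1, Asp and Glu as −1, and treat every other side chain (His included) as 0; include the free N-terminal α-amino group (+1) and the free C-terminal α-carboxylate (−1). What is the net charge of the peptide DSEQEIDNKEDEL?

-6

Positive (K, R): K9 → +1.
Negative (D, E): D1, E3, E5, D7, E10, D11, E12 → −7.
The N-terminus (+1) and C-terminus (−1) cancel.
Net charge = (+1) + (−7) = −6.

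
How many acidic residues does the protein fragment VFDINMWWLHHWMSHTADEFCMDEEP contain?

6

Only D (aspartate) and E (glutamate) carry a side-chain carboxylic acid.
Matching residues: D3, D18, E19, D23, E24, E25.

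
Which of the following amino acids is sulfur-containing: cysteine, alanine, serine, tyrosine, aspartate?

Only Cys (C) and Met (M) have a sulfur atom in the side chain.
Of the listed options, only cysteine belongs to this group.

cysteine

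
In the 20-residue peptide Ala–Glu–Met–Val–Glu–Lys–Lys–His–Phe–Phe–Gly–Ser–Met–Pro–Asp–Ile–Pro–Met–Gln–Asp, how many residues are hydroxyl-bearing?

1

The –OH-bearing residues are Ser, Thr (aliphatic alcohols), and Tyr (phenol).
Matching residues: Ser12.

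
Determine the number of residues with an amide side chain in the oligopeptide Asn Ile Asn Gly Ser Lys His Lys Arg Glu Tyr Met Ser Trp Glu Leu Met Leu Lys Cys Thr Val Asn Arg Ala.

Asparagine (N) and glutamine (Q) have uncharged amide side chains.
Matching residues: Asn1, Asn3, Asn23.

3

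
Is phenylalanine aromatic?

Yes

Phenylalanine (F), tryptophan (W), and tyrosine (Y) have aromatic ring side chains.
Phenylalanine is in this group.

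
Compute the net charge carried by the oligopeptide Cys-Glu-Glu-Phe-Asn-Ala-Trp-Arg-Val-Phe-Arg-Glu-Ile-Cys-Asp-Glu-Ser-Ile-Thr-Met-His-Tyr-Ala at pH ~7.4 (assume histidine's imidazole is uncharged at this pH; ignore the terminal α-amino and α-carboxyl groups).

-3

The side chains ionized at physiological pH are Lys/Arg (+1) and Asp/Glu (−1); with His treated as neutral, nothing else contributes.
Positive (K, R): Arg8, Arg11 → +2.
Negative (D, E): Glu2, Glu3, Glu12, Asp15, Glu16 → −5.
Net charge = (+2) + (−5) = −3.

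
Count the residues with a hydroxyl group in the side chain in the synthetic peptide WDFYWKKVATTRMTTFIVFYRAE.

S, T, and Y are the three residues with a side-chain hydroxyl.
Matching residues: Y4, T10, T11, T14, T15, Y20.

6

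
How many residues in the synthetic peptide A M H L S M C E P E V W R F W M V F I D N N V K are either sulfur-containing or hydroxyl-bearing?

Sulfur-containing: C, M. Hydroxyl-bearing: S, T, Y.
Sulfur-containing residues here: M2, M6, C7, M16 (4).
Hydroxyl-bearing residues here: S5 (1).
The two groups share no amino acid, so total = 4 + 1 = 5.

5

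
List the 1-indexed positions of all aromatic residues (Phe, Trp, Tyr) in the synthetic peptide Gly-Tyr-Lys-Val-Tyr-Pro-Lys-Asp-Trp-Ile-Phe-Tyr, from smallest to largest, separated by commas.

Matching residues: Tyr2, Tyr5, Trp9, Phe11, Tyr12.

2, 5, 9, 11, 12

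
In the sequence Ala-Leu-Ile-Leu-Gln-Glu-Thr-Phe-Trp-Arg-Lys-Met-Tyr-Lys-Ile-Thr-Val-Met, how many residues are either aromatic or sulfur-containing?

5

Aromatic: F, W, Y. Sulfur-containing: C, M.
Aromatic residues here: Phe8, Trp9, Tyr13 (3).
Sulfur-containing residues here: Met12, Met18 (2).
The two groups share no amino acid, so total = 3 + 2 = 5.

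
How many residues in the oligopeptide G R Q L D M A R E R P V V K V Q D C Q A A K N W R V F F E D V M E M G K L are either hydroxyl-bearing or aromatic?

3

Hydroxyl-bearing: S, T, Y. Aromatic: F, W, Y.
Hydroxyl-bearing residues here: none (0).
Aromatic residues here: W24, F27, F28 (3).
(Y belongs to both groups, but none appear in this sequence.) Total = 0 + 3 = 3.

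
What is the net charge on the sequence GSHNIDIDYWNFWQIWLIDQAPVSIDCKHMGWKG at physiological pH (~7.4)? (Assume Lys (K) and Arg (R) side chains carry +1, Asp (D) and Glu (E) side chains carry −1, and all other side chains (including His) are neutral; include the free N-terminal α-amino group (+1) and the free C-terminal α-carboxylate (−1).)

-2

Positive (K, R): K28, K33 → +2.
Negative (D, E): D6, D8, D19, D26 → −4.
The N-terminus (+1) and C-terminus (−1) cancel.
Net charge = (+2) + (−4) = −2.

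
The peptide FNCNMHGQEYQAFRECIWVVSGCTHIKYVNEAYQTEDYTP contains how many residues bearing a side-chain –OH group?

8

Serine (S), threonine (T), and tyrosine (Y) each carry a hydroxyl group on the side chain.
Matching residues: Y10, S21, T24, Y28, Y33, T35, Y38, T39.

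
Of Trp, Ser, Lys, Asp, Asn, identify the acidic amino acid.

Asp

Only D (aspartate) and E (glutamate) carry a side-chain carboxylic acid.
Of the listed options, only Asp belongs to this group.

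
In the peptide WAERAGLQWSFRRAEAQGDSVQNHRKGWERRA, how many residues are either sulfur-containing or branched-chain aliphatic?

Sulfur-containing: C, M. Branched-chain aliphatic: I, L, V.
Sulfur-containing residues here: none (0).
Branched-chain aliphatic residues here: L7, V21 (2).
The two groups share no amino acid, so total = 0 + 2 = 2.

2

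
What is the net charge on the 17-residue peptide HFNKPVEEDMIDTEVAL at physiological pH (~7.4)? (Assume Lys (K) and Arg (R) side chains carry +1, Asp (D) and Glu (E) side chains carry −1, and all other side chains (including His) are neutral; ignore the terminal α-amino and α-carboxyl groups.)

Positive (K, R): K4 → +1.
Negative (D, E): E7, E8, D9, D12, E14 → −5.
Net charge = (+1) + (−5) = −4.

-4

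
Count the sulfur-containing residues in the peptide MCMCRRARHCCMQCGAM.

9

Only Cys (C) and Met (M) have a sulfur atom in the side chain.
Matching residues: M1, C2, M3, C4, C10, C11, M12, C14, M17.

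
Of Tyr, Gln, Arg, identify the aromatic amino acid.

F, W, and Y each carry an aromatic ring on the side chain.
Of the listed options, only Tyr belongs to this group.

Tyr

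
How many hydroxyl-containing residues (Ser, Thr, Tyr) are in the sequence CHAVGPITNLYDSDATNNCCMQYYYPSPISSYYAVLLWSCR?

13

Matching residues: T8, Y11, S13, T16, Y23, Y24, Y25, S27, S30, S31, Y32, Y33, S39.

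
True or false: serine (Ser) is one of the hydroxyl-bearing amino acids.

Serine (S), threonine (T), and tyrosine (Y) each carry a hydroxyl group on the side chain.
Serine is in this group.

True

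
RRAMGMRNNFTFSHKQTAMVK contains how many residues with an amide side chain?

3

Only N (asparagine) and Q (glutamine) carry a side-chain carboxamide.
Matching residues: N8, N9, Q16.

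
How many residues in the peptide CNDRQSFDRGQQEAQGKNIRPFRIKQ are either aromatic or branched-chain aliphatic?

4

Aromatic: F, W, Y. Branched-chain aliphatic: I, L, V.
Aromatic residues here: F7, F22 (2).
Branched-chain aliphatic residues here: I19, I24 (2).
The two groups share no amino acid, so total = 2 + 2 = 4.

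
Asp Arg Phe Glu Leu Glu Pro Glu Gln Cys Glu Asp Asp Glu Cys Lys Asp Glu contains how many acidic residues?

Only D (aspartate) and E (glutamate) carry a side-chain carboxylic acid.
Matching residues: Asp1, Glu4, Glu6, Glu8, Glu11, Asp12, Asp13, Glu14, Asp17, Glu18.

10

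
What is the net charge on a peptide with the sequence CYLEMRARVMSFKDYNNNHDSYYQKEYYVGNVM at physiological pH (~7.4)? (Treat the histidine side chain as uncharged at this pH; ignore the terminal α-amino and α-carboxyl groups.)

0

Near pH 7.4, K and R contribute +1 each, D and E contribute −1 each, and every other side chain (His included, as stated) is uncharged.
Positive (K, R): R6, R8, K13, K25 → +4.
Negative (D, E): E4, D14, D20, E26 → −4.
Net charge = (+4) + (−4) = 0.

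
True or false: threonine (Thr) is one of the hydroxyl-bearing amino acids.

True

Serine (S), threonine (T), and tyrosine (Y) each carry a hydroxyl group on the side chain.
Threonine is in this group.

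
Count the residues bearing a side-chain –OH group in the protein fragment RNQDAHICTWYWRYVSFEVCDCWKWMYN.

5

S, T, and Y are the three residues with a side-chain hydroxyl.
Matching residues: T9, Y11, Y14, S16, Y27.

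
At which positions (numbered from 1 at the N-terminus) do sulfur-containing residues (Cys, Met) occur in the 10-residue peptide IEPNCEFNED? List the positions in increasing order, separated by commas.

Matching residues: C5.

5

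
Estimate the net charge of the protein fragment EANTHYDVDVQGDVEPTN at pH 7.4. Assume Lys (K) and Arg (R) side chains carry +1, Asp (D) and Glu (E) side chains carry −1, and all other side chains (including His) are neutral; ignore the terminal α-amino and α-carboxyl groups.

-5

Positive (K, R): none → +0.
Negative (D, E): E1, D7, D9, D13, E15 → −5.
Net charge = (+0) + (−5) = −5.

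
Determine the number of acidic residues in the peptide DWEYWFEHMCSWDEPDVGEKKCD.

8

Only D (aspartate) and E (glutamate) carry a side-chain carboxylic acid.
Matching residues: D1, E3, E7, D13, E14, D16, E19, D23.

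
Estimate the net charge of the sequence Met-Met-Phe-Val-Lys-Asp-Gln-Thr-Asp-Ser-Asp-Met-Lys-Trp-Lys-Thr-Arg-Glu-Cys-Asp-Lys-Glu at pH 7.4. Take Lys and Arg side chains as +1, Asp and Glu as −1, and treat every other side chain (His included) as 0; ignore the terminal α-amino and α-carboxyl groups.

Positive (K, R): Lys5, Lys13, Lys15, Arg17, Lys21 → +5.
Negative (D, E): Asp6, Asp9, Asp11, Glu18, Asp20, Glu22 → −6.
Net charge = (+5) + (−6) = −1.

-1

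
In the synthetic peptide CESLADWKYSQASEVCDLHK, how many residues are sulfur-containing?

2

The sulfur-bearing residues are cysteine (–SH) and methionine (–S–CH₃).
Matching residues: C1, C16.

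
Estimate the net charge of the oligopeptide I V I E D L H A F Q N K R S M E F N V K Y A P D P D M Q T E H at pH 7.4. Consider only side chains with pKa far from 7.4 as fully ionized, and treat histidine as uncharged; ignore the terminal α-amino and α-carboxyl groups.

Near pH 7.4, K and R contribute +1 each, D and E contribute −1 each, and every other side chain (His included, as stated) is uncharged.
Positive (K, R): K12, R13, K20 → +3.
Negative (D, E): E4, D5, E16, D24, D26, E30 → −6.
Net charge = (+3) + (−6) = −3.

-3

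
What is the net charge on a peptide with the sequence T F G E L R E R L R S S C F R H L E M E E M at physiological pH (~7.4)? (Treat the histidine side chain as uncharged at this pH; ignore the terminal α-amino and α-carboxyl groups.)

Near pH 7.4, K and R contribute +1 each, D and E contribute −1 each, and every other side chain (His included, as stated) is uncharged.
Positive (K, R): R6, R8, R10, R15 → +4.
Negative (D, E): E4, E7, E18, E20, E21 → −5.
Net charge = (+4) + (−5) = −1.

-1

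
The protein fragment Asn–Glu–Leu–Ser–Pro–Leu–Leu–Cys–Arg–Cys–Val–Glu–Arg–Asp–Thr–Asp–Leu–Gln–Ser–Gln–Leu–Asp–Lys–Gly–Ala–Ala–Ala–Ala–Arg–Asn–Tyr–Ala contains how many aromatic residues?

1

The aromatic amino acids are Phe (F, benzyl), Trp (W, indole), and Tyr (Y, phenol).
Matching residues: Tyr31.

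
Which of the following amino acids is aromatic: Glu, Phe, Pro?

Phe

Phenylalanine (F), tryptophan (W), and tyrosine (Y) have aromatic ring side chains.
Of the listed options, only Phe belongs to this group.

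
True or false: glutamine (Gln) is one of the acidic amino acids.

False

Only D (aspartate) and E (glutamate) carry a side-chain carboxylic acid.
Glutamine is not in this group.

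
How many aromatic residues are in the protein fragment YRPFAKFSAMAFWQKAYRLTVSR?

F, W, and Y each carry an aromatic ring on the side chain.
Matching residues: Y1, F4, F7, F12, W13, Y17.

6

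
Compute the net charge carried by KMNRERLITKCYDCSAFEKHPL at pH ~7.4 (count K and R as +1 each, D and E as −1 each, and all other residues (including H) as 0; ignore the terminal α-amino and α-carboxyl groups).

Positive (K, R): K1, R4, R6, K10, K19 → +5.
Negative (D, E): E5, D13, E18 → −3.
Net charge = (+5) + (−3) = +2.

+2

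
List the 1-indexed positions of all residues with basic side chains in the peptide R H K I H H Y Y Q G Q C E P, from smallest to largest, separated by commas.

1, 2, 3, 5, 6

The basic amino acids are Lys (K), Arg (R), and His (H).
Matching residues: R1, H2, K3, H5, H6.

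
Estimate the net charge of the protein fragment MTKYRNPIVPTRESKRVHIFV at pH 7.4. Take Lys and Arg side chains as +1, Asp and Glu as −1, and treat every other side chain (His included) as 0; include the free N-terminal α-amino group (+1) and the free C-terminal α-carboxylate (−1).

Positive (K, R): K3, R5, R12, K15, R16 → +5.
Negative (D, E): E13 → −1.
The N-terminus (+1) and C-terminus (−1) cancel.
Net charge = (+5) + (−1) = +4.

+4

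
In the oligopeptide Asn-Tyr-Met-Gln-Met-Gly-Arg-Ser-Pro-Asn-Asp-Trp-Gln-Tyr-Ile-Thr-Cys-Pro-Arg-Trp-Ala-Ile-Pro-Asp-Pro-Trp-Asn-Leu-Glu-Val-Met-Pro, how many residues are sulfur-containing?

Only Cys (C) and Met (M) have a sulfur atom in the side chain.
Matching residues: Met3, Met5, Cys17, Met31.

4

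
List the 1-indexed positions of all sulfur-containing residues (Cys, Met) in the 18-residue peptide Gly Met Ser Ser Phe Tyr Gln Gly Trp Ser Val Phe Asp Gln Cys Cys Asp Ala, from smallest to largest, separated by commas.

2, 15, 16

Matching residues: Met2, Cys15, Cys16.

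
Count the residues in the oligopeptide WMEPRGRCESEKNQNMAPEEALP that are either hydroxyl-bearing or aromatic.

2

Hydroxyl-bearing: S, T, Y. Aromatic: F, W, Y.
Hydroxyl-bearing residues here: S10 (1).
Aromatic residues here: W1 (1).
(Y belongs to both groups, but none appear in this sequence.) Total = 1 + 1 = 2.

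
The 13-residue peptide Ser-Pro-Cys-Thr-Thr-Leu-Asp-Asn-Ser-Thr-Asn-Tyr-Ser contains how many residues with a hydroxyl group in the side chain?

Serine (S), threonine (T), and tyrosine (Y) each carry a hydroxyl group on the side chain.
Matching residues: Ser1, Thr4, Thr5, Ser9, Thr10, Tyr12, Ser13.

7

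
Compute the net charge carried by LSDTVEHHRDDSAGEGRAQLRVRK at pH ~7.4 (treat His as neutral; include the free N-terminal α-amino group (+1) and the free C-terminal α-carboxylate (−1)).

0

The side chains ionized at physiological pH are Lys/Arg (+1) and Asp/Glu (−1); with His treated as neutral, nothing else contributes.
Positive (K, R): R9, R17, R21, R23, K24 → +5.
Negative (D, E): D3, E6, D10, D11, E15 → −5.
The N-terminus (+1) and C-terminus (−1) cancel.
Net charge = (+5) + (−5) = 0.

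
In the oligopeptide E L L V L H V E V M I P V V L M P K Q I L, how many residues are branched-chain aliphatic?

12

V, L, and I make up the branched-chain aliphatic group.
Matching residues: L2, L3, V4, L5, V7, V9, I11, V13, V14, L15, I20, L21.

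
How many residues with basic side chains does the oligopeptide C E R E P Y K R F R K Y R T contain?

K, R, and H are the three residues with basic side chains (ε-amine, guanidinium, and imidazole respectively).
Matching residues: R3, K7, R8, R10, K11, R13.

6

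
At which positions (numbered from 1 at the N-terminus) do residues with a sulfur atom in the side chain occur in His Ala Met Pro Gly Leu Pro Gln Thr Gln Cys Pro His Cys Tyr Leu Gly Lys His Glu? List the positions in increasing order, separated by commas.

Cysteine (C, thiol) and methionine (M, thioether) are the two sulfur-containing amino acids.
Matching residues: Met3, Cys11, Cys14.

3, 11, 14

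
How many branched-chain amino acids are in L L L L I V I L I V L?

11

Valine (V), leucine (L), and isoleucine (I) are the branched-chain amino acids.
Matching residues: L1, L2, L3, L4, I5, V6, I7, L8, I9, V10, L11.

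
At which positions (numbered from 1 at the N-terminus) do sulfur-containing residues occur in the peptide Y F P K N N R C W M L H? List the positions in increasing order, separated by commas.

8, 10

Cysteine (C, thiol) and methionine (M, thioether) are the two sulfur-containing amino acids.
Matching residues: C8, M10.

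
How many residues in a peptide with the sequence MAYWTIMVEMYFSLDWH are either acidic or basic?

3

Acidic: D, E. Basic: H, K, R.
Acidic residues here: E9, D15 (2).
Basic residues here: H17 (1).
The two groups share no amino acid, so total = 2 + 1 = 3.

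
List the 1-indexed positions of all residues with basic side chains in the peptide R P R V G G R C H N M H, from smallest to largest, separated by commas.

1, 3, 7, 9, 12

The basic amino acids are Lys (K), Arg (R), and His (H).
Matching residues: R1, R3, R7, H9, H12.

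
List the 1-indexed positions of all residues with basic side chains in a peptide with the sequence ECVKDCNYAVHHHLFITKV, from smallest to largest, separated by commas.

The basic amino acids are Lys (K), Arg (R), and His (H).
Matching residues: K4, H11, H12, H13, K18.

4, 11, 12, 13, 18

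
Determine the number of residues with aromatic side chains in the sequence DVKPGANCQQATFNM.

F, W, and Y each carry an aromatic ring on the side chain.
Matching residues: F13.

1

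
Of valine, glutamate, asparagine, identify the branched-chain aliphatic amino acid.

V, L, and I make up the branched-chain aliphatic group.
Of the listed options, only valine belongs to this group.

valine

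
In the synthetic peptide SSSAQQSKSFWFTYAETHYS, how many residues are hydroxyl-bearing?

10

The –OH-bearing residues are Ser, Thr (aliphatic alcohols), and Tyr (phenol).
Matching residues: S1, S2, S3, S7, S9, T13, Y14, T17, Y19, S20.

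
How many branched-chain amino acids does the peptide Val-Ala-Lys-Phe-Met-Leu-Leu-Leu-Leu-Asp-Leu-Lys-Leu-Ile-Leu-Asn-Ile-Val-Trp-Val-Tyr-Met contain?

12

V, L, and I make up the branched-chain aliphatic group.
Matching residues: Val1, Leu6, Leu7, Leu8, Leu9, Leu11, Leu13, Ile14, Leu15, Ile17, Val18, Val20.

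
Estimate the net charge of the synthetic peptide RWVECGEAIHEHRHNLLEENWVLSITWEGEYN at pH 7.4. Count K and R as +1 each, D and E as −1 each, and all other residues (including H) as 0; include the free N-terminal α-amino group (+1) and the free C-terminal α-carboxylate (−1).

Positive (K, R): R1, R13 → +2.
Negative (D, E): E4, E7, E11, E18, E19, E28, E30 → −7.
The N-terminus (+1) and C-terminus (−1) cancel.
Net charge = (+2) + (−7) = −5.

-5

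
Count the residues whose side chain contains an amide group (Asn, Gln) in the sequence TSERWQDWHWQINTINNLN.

Matching residues: Q6, Q11, N13, N16, N17, N19.

6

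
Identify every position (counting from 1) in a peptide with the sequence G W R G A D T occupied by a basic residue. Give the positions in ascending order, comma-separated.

3

Lysine (K), arginine (R), and histidine (H) have basic, nitrogen-containing side chains.
Matching residues: R3.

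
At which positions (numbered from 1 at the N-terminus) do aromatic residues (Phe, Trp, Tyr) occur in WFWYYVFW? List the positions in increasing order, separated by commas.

Matching residues: W1, F2, W3, Y4, Y5, F7, W8.

1, 2, 3, 4, 5, 7, 8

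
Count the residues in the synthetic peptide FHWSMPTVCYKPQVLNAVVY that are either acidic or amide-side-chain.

Acidic: D, E. Amide-side-chain: N, Q.
Acidic residues here: none (0).
Amide-side-chain residues here: Q13, N16 (2).
The two groups share no amino acid, so total = 0 + 2 = 2.

2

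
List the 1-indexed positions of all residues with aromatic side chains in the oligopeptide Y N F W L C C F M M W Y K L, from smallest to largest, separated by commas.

F, W, and Y each carry an aromatic ring on the side chain.
Matching residues: Y1, F3, W4, F8, W11, Y12.

1, 3, 4, 8, 11, 12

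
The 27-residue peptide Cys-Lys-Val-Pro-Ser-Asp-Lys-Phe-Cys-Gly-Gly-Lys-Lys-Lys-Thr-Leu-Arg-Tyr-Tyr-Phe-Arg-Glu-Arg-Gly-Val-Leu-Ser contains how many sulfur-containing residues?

Only Cys (C) and Met (M) have a sulfur atom in the side chain.
Matching residues: Cys1, Cys9.

2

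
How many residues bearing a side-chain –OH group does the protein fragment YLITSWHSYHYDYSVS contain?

The –OH-bearing residues are Ser, Thr (aliphatic alcohols), and Tyr (phenol).
Matching residues: Y1, T4, S5, S8, Y9, Y11, Y13, S14, S16.

9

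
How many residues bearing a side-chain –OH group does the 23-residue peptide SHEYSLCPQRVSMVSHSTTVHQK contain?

8

S, T, and Y are the three residues with a side-chain hydroxyl.
Matching residues: S1, Y4, S5, S12, S15, S17, T18, T19.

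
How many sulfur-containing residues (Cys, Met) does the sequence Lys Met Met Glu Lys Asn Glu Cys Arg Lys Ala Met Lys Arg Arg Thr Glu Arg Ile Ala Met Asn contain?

5

Matching residues: Met2, Met3, Cys8, Met12, Met21.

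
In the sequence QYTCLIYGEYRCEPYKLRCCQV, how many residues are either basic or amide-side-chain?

5

Basic: H, K, R. Amide-side-chain: N, Q.
Basic residues here: R11, K16, R18 (3).
Amide-side-chain residues here: Q1, Q21 (2).
The two groups share no amino acid, so total = 3 + 2 = 5.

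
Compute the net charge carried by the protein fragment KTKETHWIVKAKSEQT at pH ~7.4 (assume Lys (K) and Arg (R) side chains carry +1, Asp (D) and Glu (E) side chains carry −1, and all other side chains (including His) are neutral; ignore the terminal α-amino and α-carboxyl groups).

Positive (K, R): K1, K3, K10, K12 → +4.
Negative (D, E): E4, E14 → −2.
Net charge = (+4) + (−2) = +2.

+2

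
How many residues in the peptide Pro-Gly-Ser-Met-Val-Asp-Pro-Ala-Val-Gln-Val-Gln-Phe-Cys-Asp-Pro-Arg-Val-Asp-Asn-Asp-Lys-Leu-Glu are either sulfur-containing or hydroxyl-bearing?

Sulfur-containing: C, M. Hydroxyl-bearing: S, T, Y.
Sulfur-containing residues here: Met4, Cys14 (2).
Hydroxyl-bearing residues here: Ser3 (1).
The two groups share no amino acid, so total = 2 + 1 = 3.

3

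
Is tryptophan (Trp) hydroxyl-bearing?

No

S, T, and Y are the three residues with a side-chain hydroxyl.
Tryptophan is not in this group.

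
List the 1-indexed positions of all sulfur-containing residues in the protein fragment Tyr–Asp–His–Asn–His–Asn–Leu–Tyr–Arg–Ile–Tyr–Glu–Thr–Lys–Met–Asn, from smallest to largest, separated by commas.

Cysteine (C, thiol) and methionine (M, thioether) are the two sulfur-containing amino acids.
Matching residues: Met15.

15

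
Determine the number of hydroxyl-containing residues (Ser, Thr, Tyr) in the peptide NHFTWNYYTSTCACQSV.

7

Matching residues: T4, Y7, Y8, T9, S10, T11, S16.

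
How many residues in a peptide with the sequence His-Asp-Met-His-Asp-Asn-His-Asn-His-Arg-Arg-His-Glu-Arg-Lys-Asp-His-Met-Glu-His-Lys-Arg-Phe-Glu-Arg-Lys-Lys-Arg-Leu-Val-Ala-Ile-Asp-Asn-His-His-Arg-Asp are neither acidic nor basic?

10

Acidic: D, E. Basic: K, R, H. All other residues are neither.
Matching residues: Met3, Asn6, Asn8, Met18, Phe23, Leu29, Val30, Ala31, Ile32, Asn34.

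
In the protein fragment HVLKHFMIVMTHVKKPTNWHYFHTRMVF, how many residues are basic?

Lysine (K), arginine (R), and histidine (H) have basic, nitrogen-containing side chains.
Matching residues: H1, K4, H5, H12, K14, K15, H20, H23, R25.

9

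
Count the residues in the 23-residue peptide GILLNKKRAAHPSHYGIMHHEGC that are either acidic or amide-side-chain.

2

Acidic: D, E. Amide-side-chain: N, Q.
Acidic residues here: E21 (1).
Amide-side-chain residues here: N5 (1).
The two groups share no amino acid, so total = 1 + 1 = 2.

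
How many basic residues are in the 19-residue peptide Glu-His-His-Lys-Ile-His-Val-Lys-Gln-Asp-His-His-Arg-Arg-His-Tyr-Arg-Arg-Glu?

12

The basic amino acids are Lys (K), Arg (R), and His (H).
Matching residues: His2, His3, Lys4, His6, Lys8, His11, His12, Arg13, Arg14, His15, Arg17, Arg18.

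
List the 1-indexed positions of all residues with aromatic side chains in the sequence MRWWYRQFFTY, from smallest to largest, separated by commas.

3, 4, 5, 8, 9, 11

The aromatic amino acids are Phe (F, benzyl), Trp (W, indole), and Tyr (Y, phenol).
Matching residues: W3, W4, Y5, F8, F9, Y11.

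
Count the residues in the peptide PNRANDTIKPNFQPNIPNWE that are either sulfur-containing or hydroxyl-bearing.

1

Sulfur-containing: C, M. Hydroxyl-bearing: S, T, Y.
Sulfur-containing residues here: none (0).
Hydroxyl-bearing residues here: T7 (1).
The two groups share no amino acid, so total = 0 + 1 = 1.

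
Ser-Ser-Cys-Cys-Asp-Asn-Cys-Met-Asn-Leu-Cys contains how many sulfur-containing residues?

5

The sulfur-bearing residues are cysteine (–SH) and methionine (–S–CH₃).
Matching residues: Cys3, Cys4, Cys7, Met8, Cys11.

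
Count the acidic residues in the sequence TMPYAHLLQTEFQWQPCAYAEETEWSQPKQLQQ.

Aspartate (D) and glutamate (E) have carboxylic-acid side chains and are the acidic amino acids.
Matching residues: E11, E21, E22, E24.

4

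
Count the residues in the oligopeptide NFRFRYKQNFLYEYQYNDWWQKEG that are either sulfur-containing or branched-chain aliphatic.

Sulfur-containing: C, M. Branched-chain aliphatic: I, L, V.
Sulfur-containing residues here: none (0).
Branched-chain aliphatic residues here: L11 (1).
The two groups share no amino acid, so total = 0 + 1 = 1.

1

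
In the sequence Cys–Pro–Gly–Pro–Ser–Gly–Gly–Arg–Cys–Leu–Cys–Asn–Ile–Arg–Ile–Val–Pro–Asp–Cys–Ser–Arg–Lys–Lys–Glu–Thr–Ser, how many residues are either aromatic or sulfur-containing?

Aromatic: F, W, Y. Sulfur-containing: C, M.
Aromatic residues here: none (0).
Sulfur-containing residues here: Cys1, Cys9, Cys11, Cys19 (4).
The two groups share no amino acid, so total = 0 + 4 = 4.

4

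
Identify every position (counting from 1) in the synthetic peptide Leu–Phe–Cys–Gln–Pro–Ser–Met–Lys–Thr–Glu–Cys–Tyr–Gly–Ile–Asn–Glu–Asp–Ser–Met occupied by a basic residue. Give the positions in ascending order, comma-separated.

8

Lysine (K), arginine (R), and histidine (H) have basic, nitrogen-containing side chains.
Matching residues: Lys8.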